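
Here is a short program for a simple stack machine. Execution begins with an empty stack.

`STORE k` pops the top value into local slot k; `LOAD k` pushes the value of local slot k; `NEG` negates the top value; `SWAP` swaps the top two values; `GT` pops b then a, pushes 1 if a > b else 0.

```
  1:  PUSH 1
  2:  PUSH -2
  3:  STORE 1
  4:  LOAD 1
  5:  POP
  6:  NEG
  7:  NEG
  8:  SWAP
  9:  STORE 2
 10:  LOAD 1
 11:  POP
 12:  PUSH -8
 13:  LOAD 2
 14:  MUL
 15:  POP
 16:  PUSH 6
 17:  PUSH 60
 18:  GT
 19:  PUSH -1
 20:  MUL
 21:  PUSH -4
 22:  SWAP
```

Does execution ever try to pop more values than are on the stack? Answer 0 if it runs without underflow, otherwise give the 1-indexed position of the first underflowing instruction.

8

PUSH 1  -> 1
PUSH -2 -> 1 -2
STORE 1 -> 1
LOAD 1  -> 1 -2
POP     -> 1
NEG     -> -1
NEG     -> 1
SWAP  — needs 2 operands, stack has 1 → underflow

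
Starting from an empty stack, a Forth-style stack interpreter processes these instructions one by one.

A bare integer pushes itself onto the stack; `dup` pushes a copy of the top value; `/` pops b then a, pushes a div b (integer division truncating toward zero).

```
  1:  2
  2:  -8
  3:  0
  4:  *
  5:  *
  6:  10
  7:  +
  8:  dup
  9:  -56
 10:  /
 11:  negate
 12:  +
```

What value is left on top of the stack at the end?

2      → 2
-8     → 2 -8
0      → 2 -8 0
*      → 2 0
*      → 0
10     → 0 10
+      → 10
dup    → 10 10
-56    → 10 10 -56
/      → 10 0
negate → 10 0
+      → 10

10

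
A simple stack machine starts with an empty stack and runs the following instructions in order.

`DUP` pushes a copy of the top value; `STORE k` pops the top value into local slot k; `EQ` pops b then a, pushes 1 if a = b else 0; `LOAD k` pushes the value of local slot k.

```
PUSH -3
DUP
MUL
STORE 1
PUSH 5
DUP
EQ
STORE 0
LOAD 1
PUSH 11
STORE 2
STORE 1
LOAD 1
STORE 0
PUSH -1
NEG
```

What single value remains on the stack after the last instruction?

PUSH -3 : -3
DUP     : -3 -3
MUL     : 9
STORE 1 : (empty)
PUSH 5  : 5
DUP     : 5 5
EQ      : 1
STORE 0 : (empty)
LOAD 1  : 9
PUSH 11 : 9 11
STORE 2 : 9
STORE 1 : (empty)
LOAD 1  : 9
STORE 0 : (empty)
PUSH -1 : -1
NEG     : 1

1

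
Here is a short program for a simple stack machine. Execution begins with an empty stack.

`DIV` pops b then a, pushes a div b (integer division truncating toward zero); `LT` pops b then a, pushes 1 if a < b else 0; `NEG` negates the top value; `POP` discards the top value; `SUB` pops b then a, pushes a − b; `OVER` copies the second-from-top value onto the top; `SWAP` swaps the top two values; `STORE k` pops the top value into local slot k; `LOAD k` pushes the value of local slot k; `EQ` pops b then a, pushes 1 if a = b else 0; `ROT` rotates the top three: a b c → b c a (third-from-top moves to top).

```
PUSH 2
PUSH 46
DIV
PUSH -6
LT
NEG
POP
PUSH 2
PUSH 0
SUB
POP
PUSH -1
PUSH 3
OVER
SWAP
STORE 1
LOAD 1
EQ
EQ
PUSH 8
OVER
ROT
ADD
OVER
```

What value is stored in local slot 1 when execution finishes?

3

PUSH 2   [2]
PUSH 46  [2, 46]
DIV      [0]
PUSH -6  [0, -6]
LT       [0]
NEG      [0]
POP      []
PUSH 2   [2]
PUSH 0   [2, 0]
SUB      [2]
POP      []
PUSH -1  [-1]
PUSH 3   [-1, 3]
OVER     [-1, 3, -1]
SWAP     [-1, -1, 3]
STORE 1  [-1, -1]
LOAD 1   [-1, -1, 3]
EQ       [-1, 0]
EQ       [0]
PUSH 8   [0, 8]
OVER     [0, 8, 0]
ROT      [8, 0, 0]
ADD      [8, 0]
OVER     [8, 0, 8]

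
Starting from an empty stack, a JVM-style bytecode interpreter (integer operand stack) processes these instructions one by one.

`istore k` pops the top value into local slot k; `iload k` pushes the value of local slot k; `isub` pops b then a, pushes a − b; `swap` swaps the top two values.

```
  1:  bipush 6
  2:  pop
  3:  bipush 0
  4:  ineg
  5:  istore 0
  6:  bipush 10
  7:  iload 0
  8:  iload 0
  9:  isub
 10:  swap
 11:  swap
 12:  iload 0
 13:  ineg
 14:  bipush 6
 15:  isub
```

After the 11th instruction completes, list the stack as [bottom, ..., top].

bipush 6  -> 6
pop       -> (empty)
bipush 0  -> 0
ineg      -> 0
istore 0  -> (empty)
bipush 10 -> 10
iload 0   -> 10 0
iload 0   -> 10 0 0
isub      -> 10 0
swap      -> 0 10
swap      -> 10 0

[10, 0]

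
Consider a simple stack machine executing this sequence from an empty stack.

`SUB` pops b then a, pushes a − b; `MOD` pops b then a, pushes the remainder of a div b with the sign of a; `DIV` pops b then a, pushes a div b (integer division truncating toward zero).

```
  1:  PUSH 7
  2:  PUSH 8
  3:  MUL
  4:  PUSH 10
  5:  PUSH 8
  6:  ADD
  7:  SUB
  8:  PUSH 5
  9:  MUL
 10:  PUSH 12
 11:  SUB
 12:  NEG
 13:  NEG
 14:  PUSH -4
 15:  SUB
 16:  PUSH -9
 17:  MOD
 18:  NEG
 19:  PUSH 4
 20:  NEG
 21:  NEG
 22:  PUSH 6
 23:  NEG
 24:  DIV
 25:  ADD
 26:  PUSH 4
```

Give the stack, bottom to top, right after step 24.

PUSH 7  : [7]
PUSH 8  : [7, 8]
MUL     : [56]
PUSH 10 : [56, 10]
PUSH 8  : [56, 10, 8]
ADD     : [56, 18]
SUB     : [38]
PUSH 5  : [38, 5]
MUL     : [190]
PUSH 12 : [190, 12]
SUB     : [178]
NEG     : [-178]
NEG     : [178]
PUSH -4 : [178, -4]
SUB     : [182]
PUSH -9 : [182, -9]
MOD     : [2]
NEG     : [-2]
PUSH 4  : [-2, 4]
NEG     : [-2, -4]
NEG     : [-2, 4]
PUSH 6  : [-2, 4, 6]
NEG     : [-2, 4, -6]
DIV     : [-2, 0]

[-2, 0]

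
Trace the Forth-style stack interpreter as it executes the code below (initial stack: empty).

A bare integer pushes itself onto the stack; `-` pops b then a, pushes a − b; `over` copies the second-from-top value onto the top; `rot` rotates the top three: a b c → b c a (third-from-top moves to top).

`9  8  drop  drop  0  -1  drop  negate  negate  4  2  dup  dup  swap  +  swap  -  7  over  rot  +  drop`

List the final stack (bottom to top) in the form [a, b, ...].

9      : [9]
8      : [9, 8]
drop   : [9]
drop   : []
0      : [0]
-1     : [0, -1]
drop   : [0]
negate : [0]
negate : [0]
4      : [0, 4]
2      : [0, 4, 2]
dup    : [0, 4, 2, 2]
dup    : [0, 4, 2, 2, 2]
swap   : [0, 4, 2, 2, 2]
+      : [0, 4, 2, 4]
swap   : [0, 4, 4, 2]
-      : [0, 4, 2]
7      : [0, 4, 2, 7]
over   : [0, 4, 2, 7, 2]
rot    : [0, 4, 7, 2, 2]
+      : [0, 4, 7, 4]
drop   : [0, 4, 7]

[0, 4, 7]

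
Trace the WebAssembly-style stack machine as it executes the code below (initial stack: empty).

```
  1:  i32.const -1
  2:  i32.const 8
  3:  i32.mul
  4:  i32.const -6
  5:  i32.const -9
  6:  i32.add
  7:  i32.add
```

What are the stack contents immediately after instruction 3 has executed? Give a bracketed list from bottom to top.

i32.const -1 → -1
i32.const 8  → -1 8
i32.mul      → -8

[-8]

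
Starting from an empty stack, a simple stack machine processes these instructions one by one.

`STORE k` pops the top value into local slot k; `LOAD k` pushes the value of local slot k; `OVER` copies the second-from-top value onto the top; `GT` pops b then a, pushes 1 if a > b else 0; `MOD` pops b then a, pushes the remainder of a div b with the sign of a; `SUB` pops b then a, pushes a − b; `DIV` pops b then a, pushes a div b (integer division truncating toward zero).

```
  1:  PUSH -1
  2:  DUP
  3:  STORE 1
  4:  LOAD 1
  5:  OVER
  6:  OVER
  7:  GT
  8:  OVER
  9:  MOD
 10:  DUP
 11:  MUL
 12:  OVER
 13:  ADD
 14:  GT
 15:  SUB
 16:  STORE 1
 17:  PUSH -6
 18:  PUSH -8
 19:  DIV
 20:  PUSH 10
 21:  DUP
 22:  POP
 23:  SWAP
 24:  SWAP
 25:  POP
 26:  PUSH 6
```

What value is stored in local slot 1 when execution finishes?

PUSH -1 → [-1]
DUP     → [-1, -1]
STORE 1 → [-1]
LOAD 1  → [-1, -1]
OVER    → [-1, -1, -1]
OVER    → [-1, -1, -1, -1]
GT      → [-1, -1, 0]
OVER    → [-1, -1, 0, -1]
MOD     → [-1, -1, 0]
DUP     → [-1, -1, 0, 0]
MUL     → [-1, -1, 0]
OVER    → [-1, -1, 0, -1]
ADD     → [-1, -1, -1]
GT      → [-1, 0]
SUB     → [-1]
STORE 1 → []
PUSH -6 → [-6]
PUSH -8 → [-6, -8]
DIV     → [0]
PUSH 10 → [0, 10]
DUP     → [0, 10, 10]
POP     → [0, 10]
SWAP    → [10, 0]
SWAP    → [0, 10]
POP     → [0]
PUSH 6  → [0, 6]

-1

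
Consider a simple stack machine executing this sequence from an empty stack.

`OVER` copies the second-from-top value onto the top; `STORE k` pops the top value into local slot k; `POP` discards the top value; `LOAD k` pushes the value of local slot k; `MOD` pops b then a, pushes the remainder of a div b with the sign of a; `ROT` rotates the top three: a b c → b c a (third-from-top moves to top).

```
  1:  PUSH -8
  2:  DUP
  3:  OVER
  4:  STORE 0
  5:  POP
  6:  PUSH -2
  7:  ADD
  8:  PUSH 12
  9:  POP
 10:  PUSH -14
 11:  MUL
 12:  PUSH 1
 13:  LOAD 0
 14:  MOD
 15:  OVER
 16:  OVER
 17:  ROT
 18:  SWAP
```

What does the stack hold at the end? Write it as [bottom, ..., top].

[140, 140, 1, 1]

PUSH -8  -> [-8]
DUP      -> [-8, -8]
OVER     -> [-8, -8, -8]
STORE 0  -> [-8, -8]
POP      -> [-8]
PUSH -2  -> [-8, -2]
ADD      -> [-10]
PUSH 12  -> [-10, 12]
POP      -> [-10]
PUSH -14 -> [-10, -14]
MUL      -> [140]
PUSH 1   -> [140, 1]
LOAD 0   -> [140, 1, -8]
MOD      -> [140, 1]
OVER     -> [140, 1, 140]
OVER     -> [140, 1, 140, 1]
ROT      -> [140, 140, 1, 1]
SWAP     -> [140, 140, 1, 1]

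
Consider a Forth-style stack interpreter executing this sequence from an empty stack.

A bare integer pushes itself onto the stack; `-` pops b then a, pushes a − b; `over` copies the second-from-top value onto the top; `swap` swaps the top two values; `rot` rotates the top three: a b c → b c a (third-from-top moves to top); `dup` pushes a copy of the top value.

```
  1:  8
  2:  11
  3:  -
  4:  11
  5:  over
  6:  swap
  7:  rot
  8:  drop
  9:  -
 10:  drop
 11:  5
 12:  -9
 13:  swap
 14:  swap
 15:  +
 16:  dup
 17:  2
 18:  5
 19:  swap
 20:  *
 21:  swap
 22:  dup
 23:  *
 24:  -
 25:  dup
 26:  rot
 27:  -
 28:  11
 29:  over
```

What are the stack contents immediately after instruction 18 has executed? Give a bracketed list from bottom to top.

8    -> 8
11   -> 8 11
-    -> -3
11   -> -3 11
over -> -3 11 -3
swap -> -3 -3 11
rot  -> -3 11 -3
drop -> -3 11
-    -> -14
drop -> (empty)
5    -> 5
-9   -> 5 -9
swap -> -9 5
swap -> 5 -9
+    -> -4
dup  -> -4 -4
2    -> -4 -4 2
5    -> -4 -4 2 5

[-4, -4, 2, 5]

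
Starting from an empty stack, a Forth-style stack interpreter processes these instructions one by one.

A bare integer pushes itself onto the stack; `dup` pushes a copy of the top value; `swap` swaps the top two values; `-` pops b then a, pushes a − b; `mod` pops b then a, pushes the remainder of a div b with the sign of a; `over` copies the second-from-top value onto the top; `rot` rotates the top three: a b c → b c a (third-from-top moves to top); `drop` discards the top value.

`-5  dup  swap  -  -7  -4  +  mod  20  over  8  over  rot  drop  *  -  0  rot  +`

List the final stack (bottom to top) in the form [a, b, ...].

[20, 0]

-5   → [-5]
dup  → [-5, -5]
swap → [-5, -5]
-    → [0]
-7   → [0, -7]
-4   → [0, -7, -4]
+    → [0, -11]
mod  → [0]
20   → [0, 20]
over → [0, 20, 0]
8    → [0, 20, 0, 8]
over → [0, 20, 0, 8, 0]
rot  → [0, 20, 8, 0, 0]
drop → [0, 20, 8, 0]
*    → [0, 20, 0]
-    → [0, 20]
0    → [0, 20, 0]
rot  → [20, 0, 0]
+    → [20, 0]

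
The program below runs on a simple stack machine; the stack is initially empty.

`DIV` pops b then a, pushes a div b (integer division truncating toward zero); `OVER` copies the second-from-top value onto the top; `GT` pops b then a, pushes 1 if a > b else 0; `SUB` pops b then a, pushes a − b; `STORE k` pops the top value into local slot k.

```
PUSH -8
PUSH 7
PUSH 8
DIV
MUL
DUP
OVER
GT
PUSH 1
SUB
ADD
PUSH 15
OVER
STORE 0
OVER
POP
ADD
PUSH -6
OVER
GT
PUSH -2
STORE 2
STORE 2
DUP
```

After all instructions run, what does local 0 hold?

PUSH -8 → [-8]
PUSH 7  → [-8, 7]
PUSH 8  → [-8, 7, 8]
DIV     → [-8, 0]
MUL     → [0]
DUP     → [0, 0]
OVER    → [0, 0, 0]
GT      → [0, 0]
PUSH 1  → [0, 0, 1]
SUB     → [0, -1]
ADD     → [-1]
PUSH 15 → [-1, 15]
OVER    → [-1, 15, -1]
STORE 0 → [-1, 15]
OVER    → [-1, 15, -1]
POP     → [-1, 15]
ADD     → [14]
PUSH -6 → [14, -6]
OVER    → [14, -6, 14]
GT      → [14, 0]
PUSH -2 → [14, 0, -2]
STORE 2 → [14, 0]
STORE 2 → [14]
DUP     → [14, 14]

-1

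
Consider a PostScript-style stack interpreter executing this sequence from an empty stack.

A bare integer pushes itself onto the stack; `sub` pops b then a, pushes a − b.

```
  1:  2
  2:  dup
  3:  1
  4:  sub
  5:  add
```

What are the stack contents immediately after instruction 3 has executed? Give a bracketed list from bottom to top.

[2, 2, 1]

2   -> [2]
dup -> [2, 2]
1   -> [2, 2, 1]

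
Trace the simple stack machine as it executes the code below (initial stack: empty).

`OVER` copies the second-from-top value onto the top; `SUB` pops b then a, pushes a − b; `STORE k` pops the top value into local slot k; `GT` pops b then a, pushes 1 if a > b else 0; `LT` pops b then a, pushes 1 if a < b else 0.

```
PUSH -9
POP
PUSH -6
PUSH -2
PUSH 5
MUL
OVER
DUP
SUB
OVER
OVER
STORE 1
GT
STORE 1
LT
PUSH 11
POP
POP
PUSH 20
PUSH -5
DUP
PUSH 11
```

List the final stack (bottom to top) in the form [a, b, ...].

PUSH -9  -9
POP      (empty)
PUSH -6  -6
PUSH -2  -6 -2
PUSH 5   -6 -2 5
MUL      -6 -10
OVER     -6 -10 -6
DUP      -6 -10 -6 -6
SUB      -6 -10 0
OVER     -6 -10 0 -10
OVER     -6 -10 0 -10 0
STORE 1  -6 -10 0 -10
GT       -6 -10 1
STORE 1  -6 -10
LT       0
PUSH 11  0 11
POP      0
POP      (empty)
PUSH 20  20
PUSH -5  20 -5
DUP      20 -5 -5
PUSH 11  20 -5 -5 11

[20, -5, -5, 11]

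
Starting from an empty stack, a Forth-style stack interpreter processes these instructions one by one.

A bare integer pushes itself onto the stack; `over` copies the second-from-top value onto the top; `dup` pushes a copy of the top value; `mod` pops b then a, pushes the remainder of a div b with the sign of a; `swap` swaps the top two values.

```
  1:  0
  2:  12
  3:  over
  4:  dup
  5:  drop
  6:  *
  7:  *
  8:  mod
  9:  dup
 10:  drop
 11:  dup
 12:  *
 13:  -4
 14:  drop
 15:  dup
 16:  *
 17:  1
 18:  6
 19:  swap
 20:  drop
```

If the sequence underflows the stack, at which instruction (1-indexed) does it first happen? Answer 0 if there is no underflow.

0     [0]
12    [0, 12]
over  [0, 12, 0]
dup   [0, 12, 0, 0]
drop  [0, 12, 0]
*     [0, 0]
*     [0]
mod  — needs 2 operands, stack has 1 → underflow

8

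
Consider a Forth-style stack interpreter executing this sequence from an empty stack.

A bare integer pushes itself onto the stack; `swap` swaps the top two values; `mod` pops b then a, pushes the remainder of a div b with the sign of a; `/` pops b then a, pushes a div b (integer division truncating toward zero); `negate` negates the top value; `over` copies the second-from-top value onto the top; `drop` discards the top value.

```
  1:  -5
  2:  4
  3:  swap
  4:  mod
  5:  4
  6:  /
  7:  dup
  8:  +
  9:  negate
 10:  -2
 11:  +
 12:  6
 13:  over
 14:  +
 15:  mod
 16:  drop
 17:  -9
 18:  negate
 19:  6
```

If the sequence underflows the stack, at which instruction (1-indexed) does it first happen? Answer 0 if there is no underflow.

-5     → -5
4      → -5 4
swap   → 4 -5
mod    → 4
4      → 4 4
/      → 1
dup    → 1 1
+      → 2
negate → -2
-2     → -2 -2
+      → -4
6      → -4 6
over   → -4 6 -4
+      → -4 2
mod    → 0
drop   → (empty)
-9     → -9
negate → 9
6      → 9 6

0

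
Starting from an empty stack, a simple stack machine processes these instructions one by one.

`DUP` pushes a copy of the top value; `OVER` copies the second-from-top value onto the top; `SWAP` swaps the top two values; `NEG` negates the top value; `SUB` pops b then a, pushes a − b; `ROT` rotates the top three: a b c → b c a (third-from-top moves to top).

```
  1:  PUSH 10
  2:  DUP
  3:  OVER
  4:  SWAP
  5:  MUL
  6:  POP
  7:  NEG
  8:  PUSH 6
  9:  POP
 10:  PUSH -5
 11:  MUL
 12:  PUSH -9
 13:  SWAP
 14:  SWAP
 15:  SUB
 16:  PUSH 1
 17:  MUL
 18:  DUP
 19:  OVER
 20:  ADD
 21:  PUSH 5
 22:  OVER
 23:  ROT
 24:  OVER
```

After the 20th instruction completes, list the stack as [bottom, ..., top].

[59, 118]

PUSH 10 → [10]
DUP     → [10, 10]
OVER    → [10, 10, 10]
SWAP    → [10, 10, 10]
MUL     → [10, 100]
POP     → [10]
NEG     → [-10]
PUSH 6  → [-10, 6]
POP     → [-10]
PUSH -5 → [-10, -5]
MUL     → [50]
PUSH -9 → [50, -9]
SWAP    → [-9, 50]
SWAP    → [50, -9]
SUB     → [59]
PUSH 1  → [59, 1]
MUL     → [59]
DUP     → [59, 59]
OVER    → [59, 59, 59]
ADD     → [59, 118]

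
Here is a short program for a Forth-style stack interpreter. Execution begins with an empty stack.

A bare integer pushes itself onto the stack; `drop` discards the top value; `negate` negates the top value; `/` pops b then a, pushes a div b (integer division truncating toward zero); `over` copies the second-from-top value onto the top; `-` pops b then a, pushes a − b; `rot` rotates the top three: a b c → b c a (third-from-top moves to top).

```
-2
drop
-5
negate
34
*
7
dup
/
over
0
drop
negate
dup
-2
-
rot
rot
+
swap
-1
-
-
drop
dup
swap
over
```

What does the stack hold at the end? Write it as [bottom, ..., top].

[170, 170, 170]

-2     : [-2]
drop   : []
-5     : [-5]
negate : [5]
34     : [5, 34]
*      : [170]
7      : [170, 7]
dup    : [170, 7, 7]
/      : [170, 1]
over   : [170, 1, 170]
0      : [170, 1, 170, 0]
drop   : [170, 1, 170]
negate : [170, 1, -170]
dup    : [170, 1, -170, -170]
-2     : [170, 1, -170, -170, -2]
-      : [170, 1, -170, -168]
rot    : [170, -170, -168, 1]
rot    : [170, -168, 1, -170]
+      : [170, -168, -169]
swap   : [170, -169, -168]
-1     : [170, -169, -168, -1]
-      : [170, -169, -167]
-      : [170, -2]
drop   : [170]
dup    : [170, 170]
swap   : [170, 170]
over   : [170, 170, 170]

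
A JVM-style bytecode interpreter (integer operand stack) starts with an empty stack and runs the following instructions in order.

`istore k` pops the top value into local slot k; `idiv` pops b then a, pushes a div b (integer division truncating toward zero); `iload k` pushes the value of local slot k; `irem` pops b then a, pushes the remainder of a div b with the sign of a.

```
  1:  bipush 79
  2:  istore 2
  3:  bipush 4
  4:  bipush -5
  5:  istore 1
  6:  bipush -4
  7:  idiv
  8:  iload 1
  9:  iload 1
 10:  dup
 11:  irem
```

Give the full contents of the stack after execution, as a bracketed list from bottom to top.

[-1, -5, 0]

bipush 79 → [79]
istore 2  → []
bipush 4  → [4]
bipush -5 → [4, -5]
istore 1  → [4]
bipush -4 → [4, -4]
idiv      → [-1]
iload 1   → [-1, -5]
iload 1   → [-1, -5, -5]
dup       → [-1, -5, -5, -5]
irem      → [-1, -5, 0]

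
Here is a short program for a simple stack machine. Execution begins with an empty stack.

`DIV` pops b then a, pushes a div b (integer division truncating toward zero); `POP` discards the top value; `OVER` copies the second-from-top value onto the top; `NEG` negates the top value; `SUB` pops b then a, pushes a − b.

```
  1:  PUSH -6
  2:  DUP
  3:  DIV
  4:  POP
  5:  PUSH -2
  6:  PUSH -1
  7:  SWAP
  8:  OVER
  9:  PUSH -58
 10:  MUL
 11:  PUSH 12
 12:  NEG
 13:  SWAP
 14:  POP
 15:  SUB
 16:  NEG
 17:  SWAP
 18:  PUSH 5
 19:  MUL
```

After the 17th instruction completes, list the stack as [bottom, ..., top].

PUSH -6  -> [-6]
DUP      -> [-6, -6]
DIV      -> [1]
POP      -> []
PUSH -2  -> [-2]
PUSH -1  -> [-2, -1]
SWAP     -> [-1, -2]
OVER     -> [-1, -2, -1]
PUSH -58 -> [-1, -2, -1, -58]
MUL      -> [-1, -2, 58]
PUSH 12  -> [-1, -2, 58, 12]
NEG      -> [-1, -2, 58, -12]
SWAP     -> [-1, -2, -12, 58]
POP      -> [-1, -2, -12]
SUB      -> [-1, 10]
NEG      -> [-1, -10]
SWAP     -> [-10, -1]

[-10, -1]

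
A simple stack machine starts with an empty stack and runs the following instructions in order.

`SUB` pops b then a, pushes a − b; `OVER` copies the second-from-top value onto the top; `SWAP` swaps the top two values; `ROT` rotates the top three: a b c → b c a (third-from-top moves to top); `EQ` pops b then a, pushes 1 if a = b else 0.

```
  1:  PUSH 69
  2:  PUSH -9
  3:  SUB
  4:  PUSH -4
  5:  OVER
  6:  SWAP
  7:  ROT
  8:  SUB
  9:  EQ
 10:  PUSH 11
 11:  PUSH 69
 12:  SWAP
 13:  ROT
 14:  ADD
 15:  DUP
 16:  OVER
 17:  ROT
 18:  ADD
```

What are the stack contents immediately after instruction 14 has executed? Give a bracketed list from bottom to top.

PUSH 69 -> [69]
PUSH -9 -> [69, -9]
SUB     -> [78]
PUSH -4 -> [78, -4]
OVER    -> [78, -4, 78]
SWAP    -> [78, 78, -4]
ROT     -> [78, -4, 78]
SUB     -> [78, -82]
EQ      -> [0]
PUSH 11 -> [0, 11]
PUSH 69 -> [0, 11, 69]
SWAP    -> [0, 69, 11]
ROT     -> [69, 11, 0]
ADD     -> [69, 11]

[69, 11]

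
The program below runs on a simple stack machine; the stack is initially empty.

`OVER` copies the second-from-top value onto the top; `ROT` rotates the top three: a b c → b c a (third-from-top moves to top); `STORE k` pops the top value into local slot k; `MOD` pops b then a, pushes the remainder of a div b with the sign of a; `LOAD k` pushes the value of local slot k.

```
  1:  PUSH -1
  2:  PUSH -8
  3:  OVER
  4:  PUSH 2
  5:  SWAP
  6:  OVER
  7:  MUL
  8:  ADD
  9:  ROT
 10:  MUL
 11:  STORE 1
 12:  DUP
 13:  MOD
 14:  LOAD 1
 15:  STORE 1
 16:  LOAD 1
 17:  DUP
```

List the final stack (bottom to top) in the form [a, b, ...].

[0, 0, 0]

PUSH -1 : [-1]
PUSH -8 : [-1, -8]
OVER    : [-1, -8, -1]
PUSH 2  : [-1, -8, -1, 2]
SWAP    : [-1, -8, 2, -1]
OVER    : [-1, -8, 2, -1, 2]
MUL     : [-1, -8, 2, -2]
ADD     : [-1, -8, 0]
ROT     : [-8, 0, -1]
MUL     : [-8, 0]
STORE 1 : [-8]
DUP     : [-8, -8]
MOD     : [0]
LOAD 1  : [0, 0]
STORE 1 : [0]
LOAD 1  : [0, 0]
DUP     : [0, 0, 0]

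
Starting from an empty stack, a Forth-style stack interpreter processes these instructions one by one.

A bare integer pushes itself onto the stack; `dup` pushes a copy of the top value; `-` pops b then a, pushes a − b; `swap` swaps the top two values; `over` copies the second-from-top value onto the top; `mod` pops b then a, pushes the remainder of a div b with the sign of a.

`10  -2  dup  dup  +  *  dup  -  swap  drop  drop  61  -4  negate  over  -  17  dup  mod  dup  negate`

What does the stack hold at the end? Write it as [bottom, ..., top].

10     -> [10]
-2     -> [10, -2]
dup    -> [10, -2, -2]
dup    -> [10, -2, -2, -2]
+      -> [10, -2, -4]
*      -> [10, 8]
dup    -> [10, 8, 8]
-      -> [10, 0]
swap   -> [0, 10]
drop   -> [0]
drop   -> []
61     -> [61]
-4     -> [61, -4]
negate -> [61, 4]
over   -> [61, 4, 61]
-      -> [61, -57]
17     -> [61, -57, 17]
dup    -> [61, -57, 17, 17]
mod    -> [61, -57, 0]
dup    -> [61, -57, 0, 0]
negate -> [61, -57, 0, 0]

[61, -57, 0, 0]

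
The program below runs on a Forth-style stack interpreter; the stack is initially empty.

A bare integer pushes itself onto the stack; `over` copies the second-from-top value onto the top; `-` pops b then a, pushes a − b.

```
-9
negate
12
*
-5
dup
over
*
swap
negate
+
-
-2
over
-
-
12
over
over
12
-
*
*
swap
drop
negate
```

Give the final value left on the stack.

-9      [-9]
negate  [9]
12      [9, 12]
*       [108]
-5      [108, -5]
dup     [108, -5, -5]
over    [108, -5, -5, -5]
*       [108, -5, 25]
swap    [108, 25, -5]
negate  [108, 25, 5]
+       [108, 30]
-       [78]
-2      [78, -2]
over    [78, -2, 78]
-       [78, -80]
-       [158]
12      [158, 12]
over    [158, 12, 158]
over    [158, 12, 158, 12]
12      [158, 12, 158, 12, 12]
-       [158, 12, 158, 0]
*       [158, 12, 0]
*       [158, 0]
swap    [0, 158]
drop    [0]
negate  [0]

0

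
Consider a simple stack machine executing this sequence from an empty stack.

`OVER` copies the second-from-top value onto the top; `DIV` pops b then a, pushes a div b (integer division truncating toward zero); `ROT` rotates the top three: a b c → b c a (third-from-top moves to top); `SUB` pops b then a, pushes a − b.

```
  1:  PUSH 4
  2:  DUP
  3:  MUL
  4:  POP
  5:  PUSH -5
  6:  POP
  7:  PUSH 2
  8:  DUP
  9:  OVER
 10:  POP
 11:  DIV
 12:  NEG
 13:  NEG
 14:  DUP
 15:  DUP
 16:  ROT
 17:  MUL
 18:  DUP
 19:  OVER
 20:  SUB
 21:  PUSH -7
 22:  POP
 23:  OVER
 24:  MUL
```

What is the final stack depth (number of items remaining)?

3

PUSH 4   [4]
DUP      [4, 4]
MUL      [16]
POP      []
PUSH -5  [-5]
POP      []
PUSH 2   [2]
DUP      [2, 2]
OVER     [2, 2, 2]
POP      [2, 2]
DIV      [1]
NEG      [-1]
NEG      [1]
DUP      [1, 1]
DUP      [1, 1, 1]
ROT      [1, 1, 1]
MUL      [1, 1]
DUP      [1, 1, 1]
OVER     [1, 1, 1, 1]
SUB      [1, 1, 0]
PUSH -7  [1, 1, 0, -7]
POP      [1, 1, 0]
OVER     [1, 1, 0, 1]
MUL      [1, 1, 0]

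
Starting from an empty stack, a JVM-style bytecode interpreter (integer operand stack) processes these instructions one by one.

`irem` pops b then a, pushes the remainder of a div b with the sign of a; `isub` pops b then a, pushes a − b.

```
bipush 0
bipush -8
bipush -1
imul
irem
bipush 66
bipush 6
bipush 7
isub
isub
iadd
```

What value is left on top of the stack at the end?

67

bipush 0  : [0]
bipush -8 : [0, -8]
bipush -1 : [0, -8, -1]
imul      : [0, 8]
irem      : [0]
bipush 66 : [0, 66]
bipush 6  : [0, 66, 6]
bipush 7  : [0, 66, 6, 7]
isub      : [0, 66, -1]
isub      : [0, 67]
iadd      : [67]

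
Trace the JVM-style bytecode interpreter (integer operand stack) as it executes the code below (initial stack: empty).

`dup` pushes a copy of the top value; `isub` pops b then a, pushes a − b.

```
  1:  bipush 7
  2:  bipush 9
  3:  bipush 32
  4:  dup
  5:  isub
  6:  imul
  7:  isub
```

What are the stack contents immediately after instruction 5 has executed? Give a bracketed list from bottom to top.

[7, 9, 0]

bipush 7  : 7
bipush 9  : 7 9
bipush 32 : 7 9 32
dup       : 7 9 32 32
isub      : 7 9 0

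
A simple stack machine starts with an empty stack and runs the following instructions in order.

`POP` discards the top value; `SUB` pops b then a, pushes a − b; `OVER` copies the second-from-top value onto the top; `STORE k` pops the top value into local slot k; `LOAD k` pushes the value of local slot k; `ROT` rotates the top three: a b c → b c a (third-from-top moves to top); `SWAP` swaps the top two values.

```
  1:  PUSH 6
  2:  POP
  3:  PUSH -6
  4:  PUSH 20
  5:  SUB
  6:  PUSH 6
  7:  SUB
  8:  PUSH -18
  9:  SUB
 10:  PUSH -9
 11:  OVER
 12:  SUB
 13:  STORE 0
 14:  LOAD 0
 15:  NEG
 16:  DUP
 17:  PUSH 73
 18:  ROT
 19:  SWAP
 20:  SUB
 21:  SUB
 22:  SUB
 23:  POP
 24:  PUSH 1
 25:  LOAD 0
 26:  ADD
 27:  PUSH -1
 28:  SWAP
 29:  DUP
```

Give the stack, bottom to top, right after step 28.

[-1, 6]

PUSH 6   : 6
POP      : (empty)
PUSH -6  : -6
PUSH 20  : -6 20
SUB      : -26
PUSH 6   : -26 6
SUB      : -32
PUSH -18 : -32 -18
SUB      : -14
PUSH -9  : -14 -9
OVER     : -14 -9 -14
SUB      : -14 5
STORE 0  : -14
LOAD 0   : -14 5
NEG      : -14 -5
DUP      : -14 -5 -5
PUSH 73  : -14 -5 -5 73
ROT      : -14 -5 73 -5
SWAP     : -14 -5 -5 73
SUB      : -14 -5 -78
SUB      : -14 73
SUB      : -87
POP      : (empty)
PUSH 1   : 1
LOAD 0   : 1 5
ADD      : 6
PUSH -1  : 6 -1
SWAP     : -1 6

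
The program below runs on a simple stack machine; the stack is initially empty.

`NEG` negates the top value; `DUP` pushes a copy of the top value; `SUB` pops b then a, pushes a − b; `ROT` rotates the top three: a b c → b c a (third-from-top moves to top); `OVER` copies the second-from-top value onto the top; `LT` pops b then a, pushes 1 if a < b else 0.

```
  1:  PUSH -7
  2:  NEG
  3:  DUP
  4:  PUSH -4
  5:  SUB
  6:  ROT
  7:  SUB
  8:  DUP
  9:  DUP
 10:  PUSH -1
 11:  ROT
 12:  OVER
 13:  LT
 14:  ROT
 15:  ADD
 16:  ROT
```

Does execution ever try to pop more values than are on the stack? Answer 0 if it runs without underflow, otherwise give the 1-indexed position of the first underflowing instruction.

6

PUSH -7 -> -7
NEG     -> 7
DUP     -> 7 7
PUSH -4 -> 7 7 -4
SUB     -> 7 11
ROT  — needs 3 operands, stack has 2 → underflow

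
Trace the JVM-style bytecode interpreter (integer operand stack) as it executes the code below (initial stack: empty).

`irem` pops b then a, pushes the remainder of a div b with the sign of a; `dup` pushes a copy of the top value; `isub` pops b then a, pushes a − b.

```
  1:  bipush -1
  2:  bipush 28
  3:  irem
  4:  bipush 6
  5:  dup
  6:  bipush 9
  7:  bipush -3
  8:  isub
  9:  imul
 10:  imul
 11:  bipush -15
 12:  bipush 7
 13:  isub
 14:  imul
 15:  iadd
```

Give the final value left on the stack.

-9505

bipush -1  → -1
bipush 28  → -1 28
irem       → -1
bipush 6   → -1 6
dup        → -1 6 6
bipush 9   → -1 6 6 9
bipush -3  → -1 6 6 9 -3
isub       → -1 6 6 12
imul       → -1 6 72
imul       → -1 432
bipush -15 → -1 432 -15
bipush 7   → -1 432 -15 7
isub       → -1 432 -22
imul       → -1 -9504
iadd       → -9505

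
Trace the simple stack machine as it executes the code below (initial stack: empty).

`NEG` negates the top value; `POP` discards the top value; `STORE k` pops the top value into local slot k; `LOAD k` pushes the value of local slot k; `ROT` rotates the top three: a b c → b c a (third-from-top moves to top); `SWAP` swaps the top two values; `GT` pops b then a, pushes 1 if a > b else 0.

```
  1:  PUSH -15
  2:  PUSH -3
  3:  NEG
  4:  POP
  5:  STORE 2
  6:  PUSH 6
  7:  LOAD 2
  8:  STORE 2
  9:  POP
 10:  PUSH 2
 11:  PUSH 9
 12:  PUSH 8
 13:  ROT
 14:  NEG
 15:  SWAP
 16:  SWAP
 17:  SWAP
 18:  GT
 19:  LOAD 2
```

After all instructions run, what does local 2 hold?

PUSH -15  -15
PUSH -3   -15 -3
NEG       -15 3
POP       -15
STORE 2   (empty)
PUSH 6    6
LOAD 2    6 -15
STORE 2   6
POP       (empty)
PUSH 2    2
PUSH 9    2 9
PUSH 8    2 9 8
ROT       9 8 2
NEG       9 8 -2
SWAP      9 -2 8
SWAP      9 8 -2
SWAP      9 -2 8
GT        9 0
LOAD 2    9 0 -15

-15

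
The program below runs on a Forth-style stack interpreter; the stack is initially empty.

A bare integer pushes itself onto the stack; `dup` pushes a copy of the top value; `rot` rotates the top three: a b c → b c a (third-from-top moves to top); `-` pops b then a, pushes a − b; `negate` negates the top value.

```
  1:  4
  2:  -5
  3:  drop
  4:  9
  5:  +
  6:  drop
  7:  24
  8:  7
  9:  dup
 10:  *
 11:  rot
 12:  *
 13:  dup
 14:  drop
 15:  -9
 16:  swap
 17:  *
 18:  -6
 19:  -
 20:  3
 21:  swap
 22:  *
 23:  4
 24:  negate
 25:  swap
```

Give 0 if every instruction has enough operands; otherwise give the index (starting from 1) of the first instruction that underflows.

11

4    -> [4]
-5   -> [4, -5]
drop -> [4]
9    -> [4, 9]
+    -> [13]
drop -> []
24   -> [24]
7    -> [24, 7]
dup  -> [24, 7, 7]
*    -> [24, 49]
rot  — needs 3 operands, stack has 2 → underflow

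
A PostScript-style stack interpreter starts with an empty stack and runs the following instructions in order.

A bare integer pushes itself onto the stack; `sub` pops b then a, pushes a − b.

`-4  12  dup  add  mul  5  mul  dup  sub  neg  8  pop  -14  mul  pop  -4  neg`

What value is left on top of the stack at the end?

-4  -> -4
12  -> -4 12
dup -> -4 12 12
add -> -4 24
mul -> -96
5   -> -96 5
mul -> -480
dup -> -480 -480
sub -> 0
neg -> 0
8   -> 0 8
pop -> 0
-14 -> 0 -14
mul -> 0
pop -> (empty)
-4  -> -4
neg -> 4

4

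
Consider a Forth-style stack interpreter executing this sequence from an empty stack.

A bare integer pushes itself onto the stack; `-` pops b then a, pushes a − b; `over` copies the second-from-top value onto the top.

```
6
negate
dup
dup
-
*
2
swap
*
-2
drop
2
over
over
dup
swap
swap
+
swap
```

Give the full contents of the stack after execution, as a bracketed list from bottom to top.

6      → 6
negate → -6
dup    → -6 -6
dup    → -6 -6 -6
-      → -6 0
*      → 0
2      → 0 2
swap   → 2 0
*      → 0
-2     → 0 -2
drop   → 0
2      → 0 2
over   → 0 2 0
over   → 0 2 0 2
dup    → 0 2 0 2 2
swap   → 0 2 0 2 2
swap   → 0 2 0 2 2
+      → 0 2 0 4
swap   → 0 2 4 0

[0, 2, 4, 0]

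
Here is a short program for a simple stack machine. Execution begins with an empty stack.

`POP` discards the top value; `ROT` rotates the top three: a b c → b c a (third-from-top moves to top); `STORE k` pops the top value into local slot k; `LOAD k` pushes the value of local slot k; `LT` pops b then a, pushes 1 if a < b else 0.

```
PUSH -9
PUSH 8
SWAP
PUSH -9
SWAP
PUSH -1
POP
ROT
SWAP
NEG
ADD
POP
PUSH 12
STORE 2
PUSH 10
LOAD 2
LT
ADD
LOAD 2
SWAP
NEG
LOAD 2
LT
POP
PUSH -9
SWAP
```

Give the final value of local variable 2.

12

PUSH -9 → [-9]
PUSH 8  → [-9, 8]
SWAP    → [8, -9]
PUSH -9 → [8, -9, -9]
SWAP    → [8, -9, -9]
PUSH -1 → [8, -9, -9, -1]
POP     → [8, -9, -9]
ROT     → [-9, -9, 8]
SWAP    → [-9, 8, -9]
NEG     → [-9, 8, 9]
ADD     → [-9, 17]
POP     → [-9]
PUSH 12 → [-9, 12]
STORE 2 → [-9]
PUSH 10 → [-9, 10]
LOAD 2  → [-9, 10, 12]
LT      → [-9, 1]
ADD     → [-8]
LOAD 2  → [-8, 12]
SWAP    → [12, -8]
NEG     → [12, 8]
LOAD 2  → [12, 8, 12]
LT      → [12, 1]
POP     → [12]
PUSH -9 → [12, -9]
SWAP    → [-9, 12]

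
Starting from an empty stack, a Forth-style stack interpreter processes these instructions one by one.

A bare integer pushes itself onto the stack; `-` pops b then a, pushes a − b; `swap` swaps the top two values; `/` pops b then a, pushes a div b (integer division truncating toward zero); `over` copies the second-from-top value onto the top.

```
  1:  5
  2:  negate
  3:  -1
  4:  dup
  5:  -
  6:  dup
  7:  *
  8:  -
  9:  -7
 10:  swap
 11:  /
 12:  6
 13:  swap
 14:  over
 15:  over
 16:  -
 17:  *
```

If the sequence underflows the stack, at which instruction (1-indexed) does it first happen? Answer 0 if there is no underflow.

5       5
negate  -5
-1      -5 -1
dup     -5 -1 -1
-       -5 0
dup     -5 0 0
*       -5 0
-       -5
-7      -5 -7
swap    -7 -5
/       1
6       1 6
swap    6 1
over    6 1 6
over    6 1 6 1
-       6 1 5
*       6 5

0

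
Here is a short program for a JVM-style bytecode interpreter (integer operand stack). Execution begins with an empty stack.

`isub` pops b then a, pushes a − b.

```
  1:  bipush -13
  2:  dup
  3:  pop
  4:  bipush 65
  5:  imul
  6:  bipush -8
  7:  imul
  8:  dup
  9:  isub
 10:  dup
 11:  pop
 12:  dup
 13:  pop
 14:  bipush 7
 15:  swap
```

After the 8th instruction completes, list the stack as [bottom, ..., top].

[6760, 6760]

bipush -13 -> -13
dup        -> -13 -13
pop        -> -13
bipush 65  -> -13 65
imul       -> -845
bipush -8  -> -845 -8
imul       -> 6760
dup        -> 6760 6760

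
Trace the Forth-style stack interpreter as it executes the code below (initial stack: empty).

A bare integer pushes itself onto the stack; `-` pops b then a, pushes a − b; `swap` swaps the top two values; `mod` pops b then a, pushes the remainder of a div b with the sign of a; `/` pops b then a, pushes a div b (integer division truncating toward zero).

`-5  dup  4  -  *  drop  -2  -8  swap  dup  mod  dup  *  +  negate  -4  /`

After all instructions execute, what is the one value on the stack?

-5     : -5
dup    : -5 -5
4      : -5 -5 4
-      : -5 -9
*      : 45
drop   : (empty)
-2     : -2
-8     : -2 -8
swap   : -8 -2
dup    : -8 -2 -2
mod    : -8 0
dup    : -8 0 0
*      : -8 0
+      : -8
negate : 8
-4     : 8 -4
/      : -2

-2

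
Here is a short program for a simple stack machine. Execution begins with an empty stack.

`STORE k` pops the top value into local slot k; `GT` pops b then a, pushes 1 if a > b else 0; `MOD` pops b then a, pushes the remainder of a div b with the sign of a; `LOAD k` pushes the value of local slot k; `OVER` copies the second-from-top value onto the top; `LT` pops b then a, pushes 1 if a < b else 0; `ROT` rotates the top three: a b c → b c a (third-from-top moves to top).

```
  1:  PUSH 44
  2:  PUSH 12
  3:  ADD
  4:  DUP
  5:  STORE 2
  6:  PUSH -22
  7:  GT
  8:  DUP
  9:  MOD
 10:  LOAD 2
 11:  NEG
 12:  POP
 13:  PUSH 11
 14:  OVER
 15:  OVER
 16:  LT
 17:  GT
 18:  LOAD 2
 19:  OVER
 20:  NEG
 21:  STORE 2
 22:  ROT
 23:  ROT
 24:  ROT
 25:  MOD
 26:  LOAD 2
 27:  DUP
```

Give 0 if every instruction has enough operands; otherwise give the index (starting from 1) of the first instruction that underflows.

PUSH 44  → [44]
PUSH 12  → [44, 12]
ADD      → [56]
DUP      → [56, 56]
STORE 2  → [56]
PUSH -22 → [56, -22]
GT       → [1]
DUP      → [1, 1]
MOD      → [0]
LOAD 2   → [0, 56]
NEG      → [0, -56]
POP      → [0]
PUSH 11  → [0, 11]
OVER     → [0, 11, 0]
OVER     → [0, 11, 0, 11]
LT       → [0, 11, 1]
GT       → [0, 1]
LOAD 2   → [0, 1, 56]
OVER     → [0, 1, 56, 1]
NEG      → [0, 1, 56, -1]
STORE 2  → [0, 1, 56]
ROT      → [1, 56, 0]
ROT      → [56, 0, 1]
ROT      → [0, 1, 56]
MOD      → [0, 1]
LOAD 2   → [0, 1, -1]
DUP      → [0, 1, -1, -1]

0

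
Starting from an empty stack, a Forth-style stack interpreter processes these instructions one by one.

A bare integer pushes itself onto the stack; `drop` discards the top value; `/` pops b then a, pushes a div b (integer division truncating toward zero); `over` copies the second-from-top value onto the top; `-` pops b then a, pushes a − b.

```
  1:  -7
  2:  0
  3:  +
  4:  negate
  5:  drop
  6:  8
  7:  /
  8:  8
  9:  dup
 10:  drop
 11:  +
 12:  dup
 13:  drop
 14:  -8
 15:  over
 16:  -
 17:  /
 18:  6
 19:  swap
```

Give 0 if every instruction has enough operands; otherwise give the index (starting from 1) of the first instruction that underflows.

-7     : -7
0      : -7 0
+      : -7
negate : 7
drop   : (empty)
8      : 8
/  — needs 2 operands, stack has 1 → underflow

7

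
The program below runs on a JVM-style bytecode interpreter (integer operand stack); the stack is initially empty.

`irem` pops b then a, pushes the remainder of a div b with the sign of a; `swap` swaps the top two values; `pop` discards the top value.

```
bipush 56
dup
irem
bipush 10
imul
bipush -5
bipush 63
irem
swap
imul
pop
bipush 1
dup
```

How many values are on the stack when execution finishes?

2

bipush 56  56
dup        56 56
irem       0
bipush 10  0 10
imul       0
bipush -5  0 -5
bipush 63  0 -5 63
irem       0 -5
swap       -5 0
imul       0
pop        (empty)
bipush 1   1
dup        1 1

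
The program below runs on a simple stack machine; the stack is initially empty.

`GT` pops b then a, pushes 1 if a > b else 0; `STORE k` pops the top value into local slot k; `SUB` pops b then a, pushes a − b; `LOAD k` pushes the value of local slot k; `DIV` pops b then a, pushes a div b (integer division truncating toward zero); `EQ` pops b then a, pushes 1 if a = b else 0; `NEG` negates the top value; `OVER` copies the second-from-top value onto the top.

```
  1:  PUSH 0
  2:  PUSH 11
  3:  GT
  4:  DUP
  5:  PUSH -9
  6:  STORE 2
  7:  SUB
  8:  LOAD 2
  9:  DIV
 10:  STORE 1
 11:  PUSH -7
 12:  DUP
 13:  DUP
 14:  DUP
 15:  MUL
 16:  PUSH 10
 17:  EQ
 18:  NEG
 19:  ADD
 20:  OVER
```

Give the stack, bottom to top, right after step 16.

PUSH 0  → [0]
PUSH 11 → [0, 11]
GT      → [0]
DUP     → [0, 0]
PUSH -9 → [0, 0, -9]
STORE 2 → [0, 0]
SUB     → [0]
LOAD 2  → [0, -9]
DIV     → [0]
STORE 1 → []
PUSH -7 → [-7]
DUP     → [-7, -7]
DUP     → [-7, -7, -7]
DUP     → [-7, -7, -7, -7]
MUL     → [-7, -7, 49]
PUSH 10 → [-7, -7, 49, 10]

[-7, -7, 49, 10]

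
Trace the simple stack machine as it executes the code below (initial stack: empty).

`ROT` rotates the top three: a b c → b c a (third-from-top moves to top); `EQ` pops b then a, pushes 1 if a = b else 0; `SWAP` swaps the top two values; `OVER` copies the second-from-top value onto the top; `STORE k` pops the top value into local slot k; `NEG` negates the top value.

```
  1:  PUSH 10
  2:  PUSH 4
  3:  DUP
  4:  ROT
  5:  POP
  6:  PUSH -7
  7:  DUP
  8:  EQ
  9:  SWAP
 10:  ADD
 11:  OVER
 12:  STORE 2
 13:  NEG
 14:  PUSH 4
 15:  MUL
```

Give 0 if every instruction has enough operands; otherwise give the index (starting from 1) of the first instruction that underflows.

0

PUSH 10 -> [10]
PUSH 4  -> [10, 4]
DUP     -> [10, 4, 4]
ROT     -> [4, 4, 10]
POP     -> [4, 4]
PUSH -7 -> [4, 4, -7]
DUP     -> [4, 4, -7, -7]
EQ      -> [4, 4, 1]
SWAP    -> [4, 1, 4]
ADD     -> [4, 5]
OVER    -> [4, 5, 4]
STORE 2 -> [4, 5]
NEG     -> [4, -5]
PUSH 4  -> [4, -5, 4]
MUL     -> [4, -20]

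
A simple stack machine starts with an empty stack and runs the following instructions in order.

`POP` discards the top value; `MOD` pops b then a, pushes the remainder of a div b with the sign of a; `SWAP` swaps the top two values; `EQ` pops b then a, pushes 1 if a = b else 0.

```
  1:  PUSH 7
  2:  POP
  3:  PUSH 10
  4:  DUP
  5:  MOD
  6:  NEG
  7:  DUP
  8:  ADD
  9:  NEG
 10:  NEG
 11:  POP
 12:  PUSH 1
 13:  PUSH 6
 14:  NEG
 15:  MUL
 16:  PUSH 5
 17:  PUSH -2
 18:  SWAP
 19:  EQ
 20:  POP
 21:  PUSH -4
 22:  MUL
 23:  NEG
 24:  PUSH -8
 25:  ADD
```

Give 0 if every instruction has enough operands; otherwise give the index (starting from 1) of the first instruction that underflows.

PUSH 7  -> 7
POP     -> (empty)
PUSH 10 -> 10
DUP     -> 10 10
MOD     -> 0
NEG     -> 0
DUP     -> 0 0
ADD     -> 0
NEG     -> 0
NEG     -> 0
POP     -> (empty)
PUSH 1  -> 1
PUSH 6  -> 1 6
NEG     -> 1 -6
MUL     -> -6
PUSH 5  -> -6 5
PUSH -2 -> -6 5 -2
SWAP    -> -6 -2 5
EQ      -> -6 0
POP     -> -6
PUSH -4 -> -6 -4
MUL     -> 24
NEG     -> -24
PUSH -8 -> -24 -8
ADD     -> -32

0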